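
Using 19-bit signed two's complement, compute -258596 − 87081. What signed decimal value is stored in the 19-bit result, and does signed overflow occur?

178611; overflow

-258596 → 1000000110111011100
87081 → 0010101010000101001
Subtract via negate-and-add: invert 0010101010000101001 + 1 = 1101010101111010111 (i.e. -87081).
  1000000110111011100
+ 1101010101111010111
= 0101011100110110011  (discard carry-out 1)
Result 0101011100110110011: MSB = 0 → value 178611.
Both addends (after negating the subtrahend) are negative but the stored result is non-negative: signed overflow. The true value -258596 − 87081 = -345677 lies outside [-262144, 262143].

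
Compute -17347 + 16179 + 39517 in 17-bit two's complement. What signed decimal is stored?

-17347 + 16179 = -1168 (11111101101110000)
-1168 + 39517 = 38349 (01001010111001101)

38349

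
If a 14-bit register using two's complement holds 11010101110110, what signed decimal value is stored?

-2698

MSB is 1, so the value is negative.
Unsigned reading: 13686. Subtract 2^14 = 16384: 13686 − 16384 = -2698.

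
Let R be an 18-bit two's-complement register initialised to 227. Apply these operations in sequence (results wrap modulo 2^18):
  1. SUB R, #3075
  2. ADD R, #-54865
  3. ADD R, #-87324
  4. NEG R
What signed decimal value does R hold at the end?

Start: R = 227 = 000000000011100011.
R = 227 − 3075 = -2848 = 111111010011100000
R = -2848 + (-54865) = -57713 = 110001111010001111
R = -57713 + (-87324) = -145037; wraps to 117107 = 011100100101110011
R = −(117107) = -117107 = 100011011010001101

-117107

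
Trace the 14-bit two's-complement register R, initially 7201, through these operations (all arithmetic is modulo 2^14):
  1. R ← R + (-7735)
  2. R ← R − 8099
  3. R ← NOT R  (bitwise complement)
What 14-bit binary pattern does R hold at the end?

10000110111000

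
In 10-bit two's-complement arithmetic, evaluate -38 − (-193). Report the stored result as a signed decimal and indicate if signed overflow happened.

-38 → 1111011010
-193 → 1100111111
Subtract via negate-and-add: invert 1100111111 + 1 = 0011000001 (i.e. 193).
  1111011010
+ 0011000001
= 0010011011  (discard carry-out 1)
Result 0010011011: MSB = 0 → value 155.
Addends (after negating the subtrahend) have opposite signs, so signed overflow cannot occur.

155; no overflow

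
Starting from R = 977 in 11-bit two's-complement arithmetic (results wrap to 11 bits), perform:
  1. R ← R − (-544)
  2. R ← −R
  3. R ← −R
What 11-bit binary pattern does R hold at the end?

Start: R = 977 = 01111010001.
R = 977 − (-544) = 1521; wraps to -527 = 10111110001
R = −(-527) = 527 = 01000001111
R = −(527) = -527 = 10111110001

10111110001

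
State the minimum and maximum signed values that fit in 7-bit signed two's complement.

min = -64, max = 63

Minimum: −2^6 = -64.
Maximum: 2^6 − 1 = 63.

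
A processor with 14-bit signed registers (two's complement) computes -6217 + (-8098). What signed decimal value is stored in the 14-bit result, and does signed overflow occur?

-6217 → 10011110110111
-8098 → 10000001011110
  10011110110111
+ 10000001011110
= 00100000010101  (discard carry-out 1)
Result 00100000010101: MSB = 0 → value 2069.
Both addends are negative but the stored result is non-negative: signed overflow. The true value -6217 + (-8098) = -14315 lies outside [-8192, 8191].

2069; overflow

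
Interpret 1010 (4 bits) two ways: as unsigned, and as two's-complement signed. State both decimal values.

Unsigned: 1010 = 10.
Signed: MSB=1 → 10 − 16 = -6.

unsigned = 10, signed = -6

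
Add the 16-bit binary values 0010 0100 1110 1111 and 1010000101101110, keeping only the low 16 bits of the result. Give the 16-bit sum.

  0010010011101111
+ 1010000101101110
= 1100011001011101

1100011001011101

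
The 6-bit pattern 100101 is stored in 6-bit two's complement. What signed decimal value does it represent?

MSB is 1, so the value is negative.
Invert: 011010. Add 1: 011011 = 27. So the value is −27.

-27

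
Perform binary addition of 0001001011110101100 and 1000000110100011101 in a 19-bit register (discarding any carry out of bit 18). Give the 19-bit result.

1001010010011001001

  0001001011110101100
+ 1000000110100011101
= 1001010010011001001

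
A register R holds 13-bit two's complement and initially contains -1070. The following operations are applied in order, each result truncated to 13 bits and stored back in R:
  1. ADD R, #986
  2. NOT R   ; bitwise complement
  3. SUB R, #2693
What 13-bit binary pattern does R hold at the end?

Start: R = -1070 = 1101111010010.
R = -1070 + 986 = -84 = 1111110101100
R = NOT 1111110101100 = 0000001010011 = 83
R = 83 − 2693 = -2610 = 1010111001110

1010111001110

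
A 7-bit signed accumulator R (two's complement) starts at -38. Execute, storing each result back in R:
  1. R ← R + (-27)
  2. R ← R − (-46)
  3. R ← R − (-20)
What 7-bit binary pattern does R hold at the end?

0000001

Start: R = -38 = 1011010.
R = -38 + (-27) = -65; wraps to 63 = 0111111
R = 63 − (-46) = 109; wraps to -19 = 1101101
R = -19 − (-20) = 1 = 0000001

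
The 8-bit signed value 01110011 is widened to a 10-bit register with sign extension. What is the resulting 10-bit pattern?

0001110011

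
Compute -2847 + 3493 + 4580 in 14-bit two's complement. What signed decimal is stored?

-2847 + 3493 = 646 (00001010000110)
646 + 4580 = 5226 (01010001101010)

5226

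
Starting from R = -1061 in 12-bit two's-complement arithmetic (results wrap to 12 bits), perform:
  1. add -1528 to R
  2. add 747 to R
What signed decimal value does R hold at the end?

-1842

Start: R = -1061 = 101111011011.
R = -1061 + (-1528) = -2589; wraps to 1507 = 010111100011
R = 1507 + 747 = 2254; wraps to -1842 = 100011001110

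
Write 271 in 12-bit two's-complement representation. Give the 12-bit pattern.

000100001111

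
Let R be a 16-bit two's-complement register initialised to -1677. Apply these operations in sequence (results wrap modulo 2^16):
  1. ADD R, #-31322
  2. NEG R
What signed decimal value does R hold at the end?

Start: R = -1677 = 1111100101110011.
R = -1677 + (-31322) = -32999; wraps to 32537 = 0111111100011001
R = −(32537) = -32537 = 1000000011100111

-32537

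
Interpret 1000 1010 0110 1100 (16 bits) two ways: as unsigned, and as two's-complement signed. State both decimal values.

Unsigned: 1000101001101100 = 35436.
Signed: MSB=1 → 35436 − 65536 = -30100.

unsigned = 35436, signed = -30100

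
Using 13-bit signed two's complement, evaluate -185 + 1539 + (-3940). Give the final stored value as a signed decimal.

-2586

-185 + 1539 = 1354 (0010101001010)
1354 + (-3940) = -2586 (1010111100110)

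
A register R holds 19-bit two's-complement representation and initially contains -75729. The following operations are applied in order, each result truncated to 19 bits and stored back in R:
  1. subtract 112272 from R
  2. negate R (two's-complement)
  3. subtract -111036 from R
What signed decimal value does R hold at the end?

-225251

Start: R = -75729 = 1101101100000101111.
R = -75729 − 112272 = -188001 = 1010010000110011111
R = −(-188001) = 188001 = 0101101111001100001
R = 188001 − (-111036) = 299037; wraps to -225251 = 1001001000000011101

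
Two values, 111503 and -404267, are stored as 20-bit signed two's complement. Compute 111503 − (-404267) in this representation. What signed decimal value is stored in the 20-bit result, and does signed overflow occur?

111503 → 00011011001110001111
-404267 → 10011101010011010101
Subtract via negate-and-add: invert 10011101010011010101 + 1 = 01100010101100101011 (i.e. 404267).
  00011011001110001111
+ 01100010101100101011
= 01111101111010111010
Result 01111101111010111010: MSB = 0 → value 515770.
Both addends (after negating the subtrahend) are non-negative and so is the stored result: no signed overflow.

515770; no overflow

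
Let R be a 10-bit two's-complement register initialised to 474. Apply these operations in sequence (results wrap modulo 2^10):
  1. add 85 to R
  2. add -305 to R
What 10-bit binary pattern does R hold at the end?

0011111110

Start: R = 474 = 0111011010.
R = 474 + 85 = 559; wraps to -465 = 1000101111
R = -465 + (-305) = -770; wraps to 254 = 0011111110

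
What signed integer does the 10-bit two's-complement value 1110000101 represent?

MSB is 1, so the value is negative.
Invert: 0001111010. Add 1: 0001111011 = 123. So the value is −123.

-123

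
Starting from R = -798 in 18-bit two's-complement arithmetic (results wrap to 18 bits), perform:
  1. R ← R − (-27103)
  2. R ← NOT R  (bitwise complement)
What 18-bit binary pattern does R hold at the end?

111001100100111110

Start: R = -798 = 111111110011100010.
R = -798 − (-27103) = 26305 = 000110011011000001
R = NOT 000110011011000001 = 111001100100111110 = -26306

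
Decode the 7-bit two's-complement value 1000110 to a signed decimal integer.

MSB is 1, so the value is negative.
Unsigned reading: 70. Subtract 2^7 = 128: 70 − 128 = -58.

-58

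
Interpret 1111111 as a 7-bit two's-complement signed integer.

-1

MSB is 1, so the value is negative.
Unsigned reading: 127. Subtract 2^7 = 128: 127 − 128 = -1.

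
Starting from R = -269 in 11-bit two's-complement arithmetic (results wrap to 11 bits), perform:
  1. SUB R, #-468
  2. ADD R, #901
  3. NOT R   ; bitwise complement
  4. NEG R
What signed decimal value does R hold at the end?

-947

Start: R = -269 = 11011110011.
R = -269 − (-468) = 199 = 00011000111
R = 199 + 901 = 1100; wraps to -948 = 10001001100
R = NOT 10001001100 = 01110110011 = 947
R = −(947) = -947 = 10001001101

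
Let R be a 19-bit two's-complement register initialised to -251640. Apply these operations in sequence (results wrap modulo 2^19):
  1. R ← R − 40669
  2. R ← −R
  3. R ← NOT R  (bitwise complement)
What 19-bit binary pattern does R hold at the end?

Start: R = -251640 = 1000010100100001000.
R = -251640 − 40669 = -292309; wraps to 231979 = 0111000101000101011
R = −(231979) = -231979 = 1000111010111010101
R = NOT 1000111010111010101 = 0111000101000101010 = 231978

0111000101000101010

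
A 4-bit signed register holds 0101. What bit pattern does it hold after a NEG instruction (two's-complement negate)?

1011

Invert: 1010. Add 1: 1011.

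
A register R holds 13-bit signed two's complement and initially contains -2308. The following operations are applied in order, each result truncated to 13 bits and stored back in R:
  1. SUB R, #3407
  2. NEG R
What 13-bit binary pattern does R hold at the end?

1011001010011

Start: R = -2308 = 1011011111100.
R = -2308 − 3407 = -5715; wraps to 2477 = 0100110101101
R = −(2477) = -2477 = 1011001010011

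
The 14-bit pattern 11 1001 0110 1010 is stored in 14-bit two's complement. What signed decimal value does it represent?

-1686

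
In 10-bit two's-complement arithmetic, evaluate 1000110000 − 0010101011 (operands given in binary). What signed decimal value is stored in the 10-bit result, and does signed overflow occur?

389; overflow

1000110000 = -464 (signed)
0010101011 = 171 (signed)
Subtract via negate-and-add: invert 0010101011 + 1 = 1101010101 (i.e. -171).
  1000110000
+ 1101010101
= 0110000101  (discard carry-out 1)
Result 0110000101: MSB = 0 → value 389.
Both addends (after negating the subtrahend) are negative but the stored result is non-negative: signed overflow. The true value -464 − 171 = -635 lies outside [-512, 511].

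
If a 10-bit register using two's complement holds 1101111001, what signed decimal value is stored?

MSB is 1, so the value is negative.
Unsigned reading: 889. Subtract 2^10 = 1024: 889 − 1024 = -135.

-135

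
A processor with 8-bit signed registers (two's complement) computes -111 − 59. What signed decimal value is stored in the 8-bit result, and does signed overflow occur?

86; overflow

-111 → 10010001
59 → 00111011
Subtract via negate-and-add: invert 00111011 + 1 = 11000101 (i.e. -59).
  10010001
+ 11000101
= 01010110  (discard carry-out 1)
Result 01010110: MSB = 0 → value 86.
Both addends (after negating the subtrahend) are negative but the stored result is non-negative: signed overflow. The true value -111 − 59 = -170 lies outside [-128, 127].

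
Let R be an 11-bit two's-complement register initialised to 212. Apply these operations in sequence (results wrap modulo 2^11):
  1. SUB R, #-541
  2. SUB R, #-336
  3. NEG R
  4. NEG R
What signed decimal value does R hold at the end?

-959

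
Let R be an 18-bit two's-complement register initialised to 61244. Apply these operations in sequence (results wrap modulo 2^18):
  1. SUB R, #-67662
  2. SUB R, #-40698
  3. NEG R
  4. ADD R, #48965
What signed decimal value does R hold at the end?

Start: R = 61244 = 001110111100111100.
R = 61244 − (-67662) = 128906 = 011111011110001010
R = 128906 − (-40698) = 169604; wraps to -92540 = 101001011010000100
R = −(-92540) = 92540 = 010110100101111100
R = 92540 + 48965 = 141505; wraps to -120639 = 100010100011000001

-120639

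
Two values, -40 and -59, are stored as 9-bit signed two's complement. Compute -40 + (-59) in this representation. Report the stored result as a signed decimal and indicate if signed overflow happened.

-99; no overflow

-40 → 111011000
-59 → 111000101
  111011000
+ 111000101
= 110011101  (discard carry-out 1)
Result 110011101: MSB = 1 → 413 − 512 = -99.
Both addends are negative and so is the stored result: no signed overflow.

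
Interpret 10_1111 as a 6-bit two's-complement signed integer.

-17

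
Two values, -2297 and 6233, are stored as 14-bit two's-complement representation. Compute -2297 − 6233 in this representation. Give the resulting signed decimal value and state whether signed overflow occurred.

7854; overflow

-2297 → 11011100000111
6233 → 01100001011001
Subtract via negate-and-add: invert 01100001011001 + 1 = 10011110100111 (i.e. -6233).
  11011100000111
+ 10011110100111
= 01111010101110  (discard carry-out 1)
Result 01111010101110: MSB = 0 → value 7854.
Both addends (after negating the subtrahend) are negative but the stored result is non-negative: signed overflow. The true value -2297 − 6233 = -8530 lies outside [-8192, 8191].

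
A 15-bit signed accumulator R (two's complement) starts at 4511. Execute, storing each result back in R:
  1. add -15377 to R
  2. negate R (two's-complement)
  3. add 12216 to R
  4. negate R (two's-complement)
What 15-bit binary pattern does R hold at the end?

010010111010110

Start: R = 4511 = 001000110011111.
R = 4511 + (-15377) = -10866 = 101010110001110
R = −(-10866) = 10866 = 010101001110010
R = 10866 + 12216 = 23082; wraps to -9686 = 101101000101010
R = −(-9686) = 9686 = 010010111010110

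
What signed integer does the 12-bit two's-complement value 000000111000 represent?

MSB is 0, so the value is non-negative: 000000111000 = 56.

56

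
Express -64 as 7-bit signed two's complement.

1000000

|-64| = 64 = 1000000 in 7 bits.
Invert the bits: 0111111. Add 1: 1000000.
Check: 1000000 reads as 64 − 128 = -64.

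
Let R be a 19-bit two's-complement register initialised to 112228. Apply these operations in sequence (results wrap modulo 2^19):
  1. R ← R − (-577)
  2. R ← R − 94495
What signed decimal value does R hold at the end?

18310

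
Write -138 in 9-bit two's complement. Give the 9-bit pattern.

|-138| = 138 = 010001010 in 9 bits.
Invert the bits: 101110101. Add 1: 101110110.

101110110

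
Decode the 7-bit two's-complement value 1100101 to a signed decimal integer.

-27

MSB is 1, so the value is negative.
Unsigned reading: 101. Subtract 2^7 = 128: 101 − 128 = -27.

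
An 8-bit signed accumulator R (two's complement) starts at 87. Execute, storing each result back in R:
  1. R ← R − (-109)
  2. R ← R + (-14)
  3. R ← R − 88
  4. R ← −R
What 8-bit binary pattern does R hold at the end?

10100010

Start: R = 87 = 01010111.
R = 87 − (-109) = 196; wraps to -60 = 11000100
R = -60 + (-14) = -74 = 10110110
R = -74 − 88 = -162; wraps to 94 = 01011110
R = −(94) = -94 = 10100010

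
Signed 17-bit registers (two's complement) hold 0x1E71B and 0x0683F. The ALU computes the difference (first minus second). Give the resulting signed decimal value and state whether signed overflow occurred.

-33060; no overflow

0x1E71B = 11110011100011011 = -6373 (signed)
0x0683F = 00110100000111111 = 26687 (signed)
Subtract via negate-and-add: invert 00110100000111111 + 1 = 11001011111000001 (i.e. -26687).
  11110011100011011
+ 11001011111000001
= 10111111011011100  (discard carry-out 1)
Result 10111111011011100: MSB = 1 → 98012 − 131072 = -33060.
Both addends (after negating the subtrahend) are negative and so is the stored result: no signed overflow.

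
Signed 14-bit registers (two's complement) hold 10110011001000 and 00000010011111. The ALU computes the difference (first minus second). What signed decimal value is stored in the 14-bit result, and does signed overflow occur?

10110011001000 = -4920 (signed)
00000010011111 = 159 (signed)
Subtract via negate-and-add: invert 00000010011111 + 1 = 11111101100001 (i.e. -159).
  10110011001000
+ 11111101100001
= 10110000101001  (discard carry-out 1)
Result 10110000101001: MSB = 1 → 11305 − 16384 = -5079.
Both addends (after negating the subtrahend) are negative and so is the stored result: no signed overflow.

-5079; no overflow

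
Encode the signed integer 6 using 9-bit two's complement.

6 is non-negative, so write it directly in 9 bits: 000000110.

000000110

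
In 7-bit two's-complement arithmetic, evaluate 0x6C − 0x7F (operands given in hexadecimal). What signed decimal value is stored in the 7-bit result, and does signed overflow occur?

-19; no overflow

0x6C = 1101100 = -20 (signed)
0x7F = 1111111 = -1 (signed)
Subtract via negate-and-add: invert 1111111 + 1 = 0000001 (i.e. 1).
  1101100
+ 0000001
= 1101101
Result 1101101: MSB = 1 → 109 − 128 = -19.
Addends (after negating the subtrahend) have opposite signs, so signed overflow cannot occur.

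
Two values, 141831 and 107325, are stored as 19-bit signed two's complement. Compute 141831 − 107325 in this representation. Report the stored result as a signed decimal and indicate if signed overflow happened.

141831 → 0100010101000000111
107325 → 0011010001100111101
Subtract via negate-and-add: invert 0011010001100111101 + 1 = 1100101110011000011 (i.e. -107325).
  0100010101000000111
+ 1100101110011000011
= 0001000011011001010  (discard carry-out 1)
Result 0001000011011001010: MSB = 0 → value 34506.
Addends (after negating the subtrahend) have opposite signs, so signed overflow cannot occur.

34506; no overflow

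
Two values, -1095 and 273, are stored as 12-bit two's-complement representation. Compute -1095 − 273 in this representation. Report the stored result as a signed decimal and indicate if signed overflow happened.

-1368; no overflow

-1095 → 101110111001
273 → 000100010001
Subtract via negate-and-add: invert 000100010001 + 1 = 111011101111 (i.e. -273).
  101110111001
+ 111011101111
= 101010101000  (discard carry-out 1)
Result 101010101000: MSB = 1 → 2728 − 4096 = -1368.
Both addends (after negating the subtrahend) are negative and so is the stored result: no signed overflow.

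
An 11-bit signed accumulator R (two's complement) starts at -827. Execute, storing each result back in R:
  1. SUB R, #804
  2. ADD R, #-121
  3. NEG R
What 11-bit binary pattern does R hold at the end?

Start: R = -827 = 10011000101.
R = -827 − 804 = -1631; wraps to 417 = 00110100001
R = 417 + (-121) = 296 = 00100101000
R = −(296) = -296 = 11011011000

11011011000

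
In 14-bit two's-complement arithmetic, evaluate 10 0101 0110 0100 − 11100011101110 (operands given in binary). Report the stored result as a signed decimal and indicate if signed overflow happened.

-5002; no overflow

10 0101 0110 0100 → 10010101100100 = -6812 (signed)
11100011101110 = -1810 (signed)
Subtract via negate-and-add: invert 11100011101110 + 1 = 00011100010010 (i.e. 1810).
  10010101100100
+ 00011100010010
= 10110001110110
Result 10110001110110: MSB = 1 → 11382 − 16384 = -5002.
Addends (after negating the subtrahend) have opposite signs, so signed overflow cannot occur.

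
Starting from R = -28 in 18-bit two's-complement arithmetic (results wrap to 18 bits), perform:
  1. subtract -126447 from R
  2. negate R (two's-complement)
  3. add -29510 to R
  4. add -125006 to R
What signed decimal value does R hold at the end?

Start: R = -28 = 111111111111100100.
R = -28 − (-126447) = 126419 = 011110110111010011
R = −(126419) = -126419 = 100001001000101101
R = -126419 + (-29510) = -155929; wraps to 106215 = 011001111011100111
R = 106215 + (-125006) = -18791 = 111011011010011001

-18791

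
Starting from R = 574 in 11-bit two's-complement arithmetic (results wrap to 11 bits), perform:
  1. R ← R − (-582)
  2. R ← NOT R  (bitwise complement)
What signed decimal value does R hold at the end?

891

Start: R = 574 = 01000111110.
R = 574 − (-582) = 1156; wraps to -892 = 10010000100
R = NOT 10010000100 = 01101111011 = 891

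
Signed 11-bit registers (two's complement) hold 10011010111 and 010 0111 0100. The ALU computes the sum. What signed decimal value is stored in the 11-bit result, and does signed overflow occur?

-181; no overflow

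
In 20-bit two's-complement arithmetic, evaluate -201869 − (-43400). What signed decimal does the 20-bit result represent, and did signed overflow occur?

-201869 → 11001110101101110011
-43400 → 11110101011001111000
Subtract via negate-and-add: invert 11110101011001111000 + 1 = 00001010100110001000 (i.e. 43400).
  11001110101101110011
+ 00001010100110001000
= 11011001010011111011
Result 11011001010011111011: MSB = 1 → 890107 − 1048576 = -158469.
Addends (after negating the subtrahend) have opposite signs, so signed overflow cannot occur.

-158469; no overflow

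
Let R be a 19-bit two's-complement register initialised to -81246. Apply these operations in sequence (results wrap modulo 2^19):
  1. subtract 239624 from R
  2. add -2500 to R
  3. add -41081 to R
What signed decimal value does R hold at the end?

159837

Start: R = -81246 = 1101100001010100010.
R = -81246 − 239624 = -320870; wraps to 203418 = 0110001101010011010
R = 203418 + (-2500) = 200918 = 0110001000011010110
R = 200918 + (-41081) = 159837 = 0100111000001011101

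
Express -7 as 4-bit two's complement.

|-7| = 7 = 0111 in 4 bits.
Invert the bits: 1000. Add 1: 1001.

1001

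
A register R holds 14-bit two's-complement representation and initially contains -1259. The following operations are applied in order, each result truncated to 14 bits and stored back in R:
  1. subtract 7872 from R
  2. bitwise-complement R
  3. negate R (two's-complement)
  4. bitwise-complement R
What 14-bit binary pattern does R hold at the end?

Start: R = -1259 = 11101100010101.
R = -1259 − 7872 = -9131; wraps to 7253 = 01110001010101
R = NOT 01110001010101 = 10001110101010 = -7254
R = −(-7254) = 7254 = 01110001010110
R = NOT 01110001010110 = 10001110101001 = -7255

10001110101001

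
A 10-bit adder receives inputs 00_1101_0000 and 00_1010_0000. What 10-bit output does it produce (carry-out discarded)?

  0011010000
+ 0010100000
= 0101110000

0101110000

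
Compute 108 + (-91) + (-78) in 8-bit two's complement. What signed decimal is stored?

-61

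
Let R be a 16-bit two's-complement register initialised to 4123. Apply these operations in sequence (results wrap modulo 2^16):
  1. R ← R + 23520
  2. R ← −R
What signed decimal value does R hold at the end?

-27643

Start: R = 4123 = 0001000000011011.
R = 4123 + 23520 = 27643 = 0110101111111011
R = −(27643) = -27643 = 1001010000000101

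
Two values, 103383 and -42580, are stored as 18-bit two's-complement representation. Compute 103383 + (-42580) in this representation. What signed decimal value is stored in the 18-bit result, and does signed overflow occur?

103383 → 011001001111010111
-42580 → 110101100110101100
  011001001111010111
+ 110101100110101100
= 001110110110000011  (discard carry-out 1)
Result 001110110110000011: MSB = 0 → value 60803.
Addends have opposite signs, so signed overflow cannot occur.

60803; no overflow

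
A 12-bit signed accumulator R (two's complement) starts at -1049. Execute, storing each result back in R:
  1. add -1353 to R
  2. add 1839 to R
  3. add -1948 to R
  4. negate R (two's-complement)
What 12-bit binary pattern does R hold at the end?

Start: R = -1049 = 101111100111.
R = -1049 + (-1353) = -2402; wraps to 1694 = 011010011110
R = 1694 + 1839 = 3533; wraps to -563 = 110111001101
R = -563 + (-1948) = -2511; wraps to 1585 = 011000110001
R = −(1585) = -1585 = 100111001111

100111001111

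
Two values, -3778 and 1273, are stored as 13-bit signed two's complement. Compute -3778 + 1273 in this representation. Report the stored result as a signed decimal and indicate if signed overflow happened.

-2505; no overflow

-3778 → 1000100111110
1273 → 0010011111001
  1000100111110
+ 0010011111001
= 1011000110111
Result 1011000110111: MSB = 1 → 5687 − 8192 = -2505.
Addends have opposite signs, so signed overflow cannot occur.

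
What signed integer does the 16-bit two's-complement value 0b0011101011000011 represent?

15043

MSB is 0, so the value is non-negative: 0011101011000011 = 15043.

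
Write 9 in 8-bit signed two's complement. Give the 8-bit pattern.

00001001

9 is non-negative, so write it directly in 8 bits: 00001001.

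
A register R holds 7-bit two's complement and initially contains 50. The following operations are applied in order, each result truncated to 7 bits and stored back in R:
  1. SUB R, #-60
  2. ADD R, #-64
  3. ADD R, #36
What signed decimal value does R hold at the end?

Start: R = 50 = 0110010.
R = 50 − (-60) = 110; wraps to -18 = 1101110
R = -18 + (-64) = -82; wraps to 46 = 0101110
R = 46 + 36 = 82; wraps to -46 = 1010010

-46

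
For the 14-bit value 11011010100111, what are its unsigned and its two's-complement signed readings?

unsigned = 13991, signed = -2393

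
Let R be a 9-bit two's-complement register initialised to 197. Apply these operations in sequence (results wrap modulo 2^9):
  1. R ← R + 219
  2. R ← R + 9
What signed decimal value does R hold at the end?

Start: R = 197 = 011000101.
R = 197 + 219 = 416; wraps to -96 = 110100000
R = -96 + 9 = -87 = 110101001

-87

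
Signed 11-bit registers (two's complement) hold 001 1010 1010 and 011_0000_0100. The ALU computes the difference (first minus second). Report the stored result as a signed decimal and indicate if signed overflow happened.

001 1010 1010 → 00110101010 = 426 (signed)
011_0000_0100 → 01100000100 = 772 (signed)
Subtract via negate-and-add: invert 01100000100 + 1 = 10011111100 (i.e. -772).
  00110101010
+ 10011111100
= 11010100110
Result 11010100110: MSB = 1 → 1702 − 2048 = -346.
Addends (after negating the subtrahend) have opposite signs, so signed overflow cannot occur.

-346; no overflow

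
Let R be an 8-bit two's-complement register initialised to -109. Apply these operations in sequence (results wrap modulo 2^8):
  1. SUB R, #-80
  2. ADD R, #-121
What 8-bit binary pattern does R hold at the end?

01101010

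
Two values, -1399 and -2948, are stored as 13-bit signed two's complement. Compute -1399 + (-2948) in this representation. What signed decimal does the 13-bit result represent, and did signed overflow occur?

-1399 → 1101010001001
-2948 → 1010001111100
  1101010001001
+ 1010001111100
= 0111100000101  (discard carry-out 1)
Result 0111100000101: MSB = 0 → value 3845.
Both addends are negative but the stored result is non-negative: signed overflow. The true value -1399 + (-2948) = -4347 lies outside [-4096, 4095].

3845; overflow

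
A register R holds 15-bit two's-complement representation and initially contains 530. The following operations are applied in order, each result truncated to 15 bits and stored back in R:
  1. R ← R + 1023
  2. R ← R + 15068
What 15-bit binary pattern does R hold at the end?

100000011101101

Start: R = 530 = 000001000010010.
R = 530 + 1023 = 1553 = 000011000010001
R = 1553 + 15068 = 16621; wraps to -16147 = 100000011101101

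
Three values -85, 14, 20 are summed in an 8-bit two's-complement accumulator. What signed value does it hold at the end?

-51

-85 + 14 = -71 (10111001)
-71 + 20 = -51 (11001101)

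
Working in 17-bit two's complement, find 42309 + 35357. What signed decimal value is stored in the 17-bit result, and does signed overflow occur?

-53406; overflow

42309 → 01010010101000101
35357 → 01000101000011101
  01010010101000101
+ 01000101000011101
= 10010111101100010
Result 10010111101100010: MSB = 1 → 77666 − 131072 = -53406.
Both addends are non-negative but the stored result is negative: signed overflow. The true value 42309 + 35357 = 77666 lies outside [-65536, 65535].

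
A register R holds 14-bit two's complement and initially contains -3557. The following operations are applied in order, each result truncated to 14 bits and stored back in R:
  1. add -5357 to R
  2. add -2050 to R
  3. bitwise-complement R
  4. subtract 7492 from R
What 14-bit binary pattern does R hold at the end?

Start: R = -3557 = 11001000011011.
R = -3557 + (-5357) = -8914; wraps to 7470 = 01110100101110
R = 7470 + (-2050) = 5420 = 01010100101100
R = NOT 01010100101100 = 10101011010011 = -5421
R = -5421 − 7492 = -12913; wraps to 3471 = 00110110001111

00110110001111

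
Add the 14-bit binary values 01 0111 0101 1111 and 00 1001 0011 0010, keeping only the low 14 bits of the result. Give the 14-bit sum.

10000010010001

  01011101011111
+ 00100100110010
= 10000010010001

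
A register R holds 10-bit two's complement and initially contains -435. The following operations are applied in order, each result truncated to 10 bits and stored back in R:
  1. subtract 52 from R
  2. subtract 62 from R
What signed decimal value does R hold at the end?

475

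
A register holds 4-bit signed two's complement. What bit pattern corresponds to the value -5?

|-5| = 5 = 0101 in 4 bits.
Invert the bits: 1010. Add 1: 1011.

1011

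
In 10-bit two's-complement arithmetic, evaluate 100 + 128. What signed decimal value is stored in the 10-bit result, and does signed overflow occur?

228; no overflow

100 → 0001100100
128 → 0010000000
  0001100100
+ 0010000000
= 0011100100
Result 0011100100: MSB = 0 → value 228.
Both addends are non-negative and so is the stored result: no signed overflow.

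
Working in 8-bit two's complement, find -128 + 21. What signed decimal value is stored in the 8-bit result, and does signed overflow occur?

-107; no overflow

-128 → 10000000
21 → 00010101
  10000000
+ 00010101
= 10010101
Result 10010101: MSB = 1 → 149 − 256 = -107.
Addends have opposite signs, so signed overflow cannot occur.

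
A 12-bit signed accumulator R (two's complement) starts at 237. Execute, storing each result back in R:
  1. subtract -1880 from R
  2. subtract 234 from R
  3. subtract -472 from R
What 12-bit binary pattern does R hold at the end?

100100110011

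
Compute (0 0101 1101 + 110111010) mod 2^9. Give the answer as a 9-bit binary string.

  001011101
+ 110111010
= 000010111  (discard carry-out 1)

000010111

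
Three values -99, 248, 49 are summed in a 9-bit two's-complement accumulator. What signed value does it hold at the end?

-99 + 248 = 149 (010010101)
149 + 49 = 198 (011000110)

198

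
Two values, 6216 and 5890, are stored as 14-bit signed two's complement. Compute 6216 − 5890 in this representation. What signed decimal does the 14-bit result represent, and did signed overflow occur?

326; no overflow

6216 → 01100001001000
5890 → 01011100000010
Subtract via negate-and-add: invert 01011100000010 + 1 = 10100011111110 (i.e. -5890).
  01100001001000
+ 10100011111110
= 00000101000110  (discard carry-out 1)
Result 00000101000110: MSB = 0 → value 326.
Addends (after negating the subtrahend) have opposite signs, so signed overflow cannot occur.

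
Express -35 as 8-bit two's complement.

|-35| = 35 = 00100011 in 8 bits.
Invert the bits: 11011100. Add 1: 11011101.

11011101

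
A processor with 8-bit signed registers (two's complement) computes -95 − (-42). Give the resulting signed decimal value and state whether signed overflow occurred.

-53; no overflow

-95 → 10100001
-42 → 11010110
Subtract via negate-and-add: invert 11010110 + 1 = 00101010 (i.e. 42).
  10100001
+ 00101010
= 11001011
Result 11001011: MSB = 1 → 203 − 256 = -53.
Addends (after negating the subtrahend) have opposite signs, so signed overflow cannot occur.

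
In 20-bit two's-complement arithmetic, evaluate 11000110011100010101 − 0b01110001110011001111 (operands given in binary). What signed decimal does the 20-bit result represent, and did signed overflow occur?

11000110011100010101 = -235755 (signed)
0b01110001110011001111 → 01110001110011001111 = 466127 (signed)
Subtract via negate-and-add: invert 01110001110011001111 + 1 = 10001110001100110001 (i.e. -466127).
  11000110011100010101
+ 10001110001100110001
= 01010100101001000110  (discard carry-out 1)
Result 01010100101001000110: MSB = 0 → value 346694.
Both addends (after negating the subtrahend) are negative but the stored result is non-negative: signed overflow. The true value -235755 − 466127 = -701882 lies outside [-524288, 524287].

346694; overflow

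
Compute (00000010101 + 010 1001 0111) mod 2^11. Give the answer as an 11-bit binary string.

  00000010101
+ 01010010111
= 01010101100

01010101100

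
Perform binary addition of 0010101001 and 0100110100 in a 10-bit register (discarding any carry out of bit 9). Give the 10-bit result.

0111011101

  0010101001
+ 0100110100
= 0111011101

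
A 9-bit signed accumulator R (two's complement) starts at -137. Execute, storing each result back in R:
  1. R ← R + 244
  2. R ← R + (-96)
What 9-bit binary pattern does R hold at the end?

000001011

Start: R = -137 = 101110111.
R = -137 + 244 = 107 = 001101011
R = 107 + (-96) = 11 = 000001011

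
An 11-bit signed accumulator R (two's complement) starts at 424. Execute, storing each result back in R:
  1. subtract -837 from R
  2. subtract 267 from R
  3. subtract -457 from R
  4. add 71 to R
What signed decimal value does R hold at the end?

Start: R = 424 = 00110101000.
R = 424 − (-837) = 1261; wraps to -787 = 10011101101
R = -787 − 267 = -1054; wraps to 994 = 01111100010
R = 994 − (-457) = 1451; wraps to -597 = 10110101011
R = -597 + 71 = -526 = 10111110010

-526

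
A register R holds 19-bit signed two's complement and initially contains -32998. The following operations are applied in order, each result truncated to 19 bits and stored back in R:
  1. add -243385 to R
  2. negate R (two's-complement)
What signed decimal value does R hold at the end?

-247905

Start: R = -32998 = 1110111111100011010.
R = -32998 + (-243385) = -276383; wraps to 247905 = 0111100100001100001
R = −(247905) = -247905 = 1000011011110011111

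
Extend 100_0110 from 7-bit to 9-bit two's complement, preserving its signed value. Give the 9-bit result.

111000110

MSB of 1000110 is 1; replicate it into the new high bits.
11|1000110 → 111000110 (still -58).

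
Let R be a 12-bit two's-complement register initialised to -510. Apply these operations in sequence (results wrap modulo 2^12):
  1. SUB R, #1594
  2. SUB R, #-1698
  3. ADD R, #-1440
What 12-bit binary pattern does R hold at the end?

100011001010

Start: R = -510 = 111000000010.
R = -510 − 1594 = -2104; wraps to 1992 = 011111001000
R = 1992 − (-1698) = 3690; wraps to -406 = 111001101010
R = -406 + (-1440) = -1846 = 100011001010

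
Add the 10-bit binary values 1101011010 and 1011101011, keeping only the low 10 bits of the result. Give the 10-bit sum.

1001000101

  1101011010
+ 1011101011
= 1001000101  (discard carry-out 1)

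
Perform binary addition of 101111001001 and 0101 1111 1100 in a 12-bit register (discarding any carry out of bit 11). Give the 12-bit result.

000111000101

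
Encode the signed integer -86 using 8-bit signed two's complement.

|-86| = 86 = 01010110 in 8 bits.
Invert the bits: 10101001. Add 1: 10101010.

10101010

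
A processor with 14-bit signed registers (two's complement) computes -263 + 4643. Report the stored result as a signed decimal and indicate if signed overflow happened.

-263 → 11111011111001
4643 → 01001000100011
  11111011111001
+ 01001000100011
= 01000100011100  (discard carry-out 1)
Result 01000100011100: MSB = 0 → value 4380.
Addends have opposite signs, so signed overflow cannot occur.

4380; no overflow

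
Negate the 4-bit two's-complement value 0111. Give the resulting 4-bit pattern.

Invert: 1000. Add 1: 1001.
Check: 0111 = 7, 1001 = -7.

1001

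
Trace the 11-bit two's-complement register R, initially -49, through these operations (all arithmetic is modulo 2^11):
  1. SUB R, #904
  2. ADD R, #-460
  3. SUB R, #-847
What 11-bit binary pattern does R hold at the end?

Start: R = -49 = 11111001111.
R = -49 − 904 = -953 = 10001000111
R = -953 + (-460) = -1413; wraps to 635 = 01001111011
R = 635 − (-847) = 1482; wraps to -566 = 10111001010

10111001010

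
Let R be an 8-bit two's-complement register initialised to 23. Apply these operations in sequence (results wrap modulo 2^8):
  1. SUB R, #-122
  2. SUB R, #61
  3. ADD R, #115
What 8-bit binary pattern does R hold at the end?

11000111

Start: R = 23 = 00010111.
R = 23 − (-122) = 145; wraps to -111 = 10010001
R = -111 − 61 = -172; wraps to 84 = 01010100
R = 84 + 115 = 199; wraps to -57 = 11000111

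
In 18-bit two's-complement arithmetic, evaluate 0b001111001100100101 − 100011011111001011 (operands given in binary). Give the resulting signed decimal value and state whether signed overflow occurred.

0b001111001100100101 → 001111001100100101 = 62245 (signed)
100011011111001011 = -116789 (signed)
Subtract via negate-and-add: invert 100011011111001011 + 1 = 011100100000110101 (i.e. 116789).
  001111001100100101
+ 011100100000110101
= 101011101101011010
Result 101011101101011010: MSB = 1 → 179034 − 262144 = -83110.
Both addends (after negating the subtrahend) are non-negative but the stored result is negative: signed overflow. The true value 62245 − (-116789) = 179034 lies outside [-131072, 131071].

-83110; overflow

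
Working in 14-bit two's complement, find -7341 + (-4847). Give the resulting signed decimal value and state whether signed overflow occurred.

4196; overflow

-7341 → 10001101010011
-4847 → 10110100010001
  10001101010011
+ 10110100010001
= 01000001100100  (discard carry-out 1)
Result 01000001100100: MSB = 0 → value 4196.
Both addends are negative but the stored result is non-negative: signed overflow. The true value -7341 + (-4847) = -12188 lies outside [-8192, 8191].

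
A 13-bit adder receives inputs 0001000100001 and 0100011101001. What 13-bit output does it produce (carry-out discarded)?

  0001000100001
+ 0100011101001
= 0101100001010

0101100001010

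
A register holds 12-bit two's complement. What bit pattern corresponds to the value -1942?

|-1942| = 1942 = 011110010110 in 12 bits.
Invert the bits: 100001101001. Add 1: 100001101010.

100001101010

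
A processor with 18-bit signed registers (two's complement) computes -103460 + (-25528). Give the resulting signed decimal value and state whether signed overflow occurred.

-103460 → 100110101111011100
-25528 → 111001110001001000
  100110101111011100
+ 111001110001001000
= 100000100000100100  (discard carry-out 1)
Result 100000100000100100: MSB = 1 → 133156 − 262144 = -128988.
Both addends are negative and so is the stored result: no signed overflow.

-128988; no overflow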